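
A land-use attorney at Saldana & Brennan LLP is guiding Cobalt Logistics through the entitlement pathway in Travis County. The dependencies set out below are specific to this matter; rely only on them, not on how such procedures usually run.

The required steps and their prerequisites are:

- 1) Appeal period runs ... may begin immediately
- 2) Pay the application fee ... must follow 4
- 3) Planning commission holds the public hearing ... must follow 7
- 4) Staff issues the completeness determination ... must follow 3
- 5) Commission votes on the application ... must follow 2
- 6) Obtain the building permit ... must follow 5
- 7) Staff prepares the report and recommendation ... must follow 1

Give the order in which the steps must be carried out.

1 has no prerequisites → 1 first.
7 needed 1, now all done → 7.
3 is the only step now ready → 3.
4 needed 3, now all done → 4.
2 is the only step now ready → 2.
5 needed 2, now all done → 5.
Next only 6 has its prerequisites met → 6.

1 → 7 → 3 → 4 → 2 → 5 → 6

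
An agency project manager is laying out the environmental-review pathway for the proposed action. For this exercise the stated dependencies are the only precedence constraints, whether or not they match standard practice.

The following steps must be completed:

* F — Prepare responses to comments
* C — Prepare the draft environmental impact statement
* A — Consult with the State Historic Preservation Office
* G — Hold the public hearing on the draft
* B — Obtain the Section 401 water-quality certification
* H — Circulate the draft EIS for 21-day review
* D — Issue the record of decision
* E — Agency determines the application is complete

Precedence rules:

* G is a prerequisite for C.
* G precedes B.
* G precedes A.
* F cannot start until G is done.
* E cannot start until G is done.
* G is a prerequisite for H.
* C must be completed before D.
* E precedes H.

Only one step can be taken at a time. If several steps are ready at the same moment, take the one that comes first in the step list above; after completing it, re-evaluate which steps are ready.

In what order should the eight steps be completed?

G, F, C, A, B, D, E, H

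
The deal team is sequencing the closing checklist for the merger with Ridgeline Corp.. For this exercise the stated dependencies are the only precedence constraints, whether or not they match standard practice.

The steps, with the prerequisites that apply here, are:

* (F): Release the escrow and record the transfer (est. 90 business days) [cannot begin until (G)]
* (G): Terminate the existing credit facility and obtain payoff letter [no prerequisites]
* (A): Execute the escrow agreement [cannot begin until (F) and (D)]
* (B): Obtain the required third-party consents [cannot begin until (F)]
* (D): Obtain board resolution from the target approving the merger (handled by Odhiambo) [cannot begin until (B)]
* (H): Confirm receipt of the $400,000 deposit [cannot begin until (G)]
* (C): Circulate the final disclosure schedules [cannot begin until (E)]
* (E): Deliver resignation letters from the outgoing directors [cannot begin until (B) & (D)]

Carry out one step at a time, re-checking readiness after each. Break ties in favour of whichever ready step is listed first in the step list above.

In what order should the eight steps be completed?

Only (G) has no prerequisites, so it is first.
(F) and (H) are both available; (F) is listed earlier → (F).
(B) now also ready, so the ready set is {(B), (H)}; (B) is listed earlier → (B).
(D) now also ready, so the ready set is {(D), (H)}; (D) is listed earlier → (D).
(A), (H) and (E) are all available; (A) is listed earlier → (A).
(H) and (E) are both available; (H) is listed earlier → (H).
That leaves (E) as the only ready step → (E).
(C) is the only step now ready → (C).

(G) (F) (B) (D) (A) (H) (E) (C)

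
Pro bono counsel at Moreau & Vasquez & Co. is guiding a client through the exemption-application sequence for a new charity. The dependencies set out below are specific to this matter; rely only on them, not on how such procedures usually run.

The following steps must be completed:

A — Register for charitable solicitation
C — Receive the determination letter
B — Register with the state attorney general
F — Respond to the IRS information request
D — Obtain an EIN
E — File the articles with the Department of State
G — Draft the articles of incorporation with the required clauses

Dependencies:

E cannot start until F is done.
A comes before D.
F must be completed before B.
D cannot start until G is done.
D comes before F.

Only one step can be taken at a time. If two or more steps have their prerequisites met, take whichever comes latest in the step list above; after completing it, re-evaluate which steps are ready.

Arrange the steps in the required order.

G → C → A → D → F → E → B

Nothing is required for G, C and A. G is listed later → G first.
C and A are both available; C is listed later → C.
That leaves A as the only ready step → A.
D needed G and A, now all done → D.
F is the only step now ready → F.
E and B are both available; E is listed later → E.
Next only B has its prerequisites met → B.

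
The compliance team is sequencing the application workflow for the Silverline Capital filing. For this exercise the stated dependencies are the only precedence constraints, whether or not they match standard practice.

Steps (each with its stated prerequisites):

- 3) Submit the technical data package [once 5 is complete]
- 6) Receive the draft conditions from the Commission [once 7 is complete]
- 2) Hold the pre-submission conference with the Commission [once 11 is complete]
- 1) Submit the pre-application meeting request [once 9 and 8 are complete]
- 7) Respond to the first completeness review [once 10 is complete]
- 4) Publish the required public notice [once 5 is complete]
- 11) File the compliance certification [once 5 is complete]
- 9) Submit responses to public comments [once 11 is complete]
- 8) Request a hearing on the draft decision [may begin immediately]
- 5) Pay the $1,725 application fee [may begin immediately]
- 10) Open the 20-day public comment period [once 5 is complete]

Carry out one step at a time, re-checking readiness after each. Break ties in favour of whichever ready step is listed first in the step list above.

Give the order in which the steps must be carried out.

8, 5, 3, 4, 11, 2, 9, 1, 10, 7, 6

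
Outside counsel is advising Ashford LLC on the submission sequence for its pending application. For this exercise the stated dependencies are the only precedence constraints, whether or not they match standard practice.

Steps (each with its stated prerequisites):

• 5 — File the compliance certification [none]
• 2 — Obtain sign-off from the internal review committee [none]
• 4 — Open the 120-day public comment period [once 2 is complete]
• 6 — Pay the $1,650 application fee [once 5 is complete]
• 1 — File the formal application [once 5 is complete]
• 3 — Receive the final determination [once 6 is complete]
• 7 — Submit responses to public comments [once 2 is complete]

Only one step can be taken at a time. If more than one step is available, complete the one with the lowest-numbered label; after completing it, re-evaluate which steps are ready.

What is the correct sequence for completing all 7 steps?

Nothing is required for 2 and 5. 2 has the earlier label → 2 first.
4 and 7 now also ready, so the ready set is {4, 5, 7}; 4 has the earlier label → 4.
5 and 7 are both available; 5 has the earlier label → 5.
1 and 6 now also ready, so the ready set is {1, 6, 7}; 1 has the earlier label → 1.
6 and 7 are both available; 6 has the earlier label → 6.
Now 3 and 7 have their prerequisites met. 3 has the earlier label, so 3 next.
That leaves 7 as the only ready step → 7.

2 4 5 1 6 3 7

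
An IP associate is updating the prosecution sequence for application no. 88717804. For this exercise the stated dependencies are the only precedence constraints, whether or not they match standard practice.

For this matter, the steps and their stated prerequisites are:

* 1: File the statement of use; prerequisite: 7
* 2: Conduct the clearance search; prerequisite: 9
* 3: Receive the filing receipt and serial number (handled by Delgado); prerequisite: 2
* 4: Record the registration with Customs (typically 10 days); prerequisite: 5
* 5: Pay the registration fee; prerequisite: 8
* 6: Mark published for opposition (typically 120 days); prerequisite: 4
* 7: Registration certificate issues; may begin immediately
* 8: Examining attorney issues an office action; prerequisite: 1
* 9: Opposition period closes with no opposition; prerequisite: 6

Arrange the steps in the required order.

7, 1, 8, 5, 4, 6, 9, 2, 3

7 has no prerequisites → 7 first.
1 needed 7, now all done → 1.
Next only 8 has its prerequisites met → 8.
5 needed 8, now all done → 5.
4 needed 5, now all done → 4.
Next only 6 has its prerequisites met → 6.
9 needed 6, now all done → 9.
That leaves 2 as the only ready step → 2.
3 needed 2, now all done → 3.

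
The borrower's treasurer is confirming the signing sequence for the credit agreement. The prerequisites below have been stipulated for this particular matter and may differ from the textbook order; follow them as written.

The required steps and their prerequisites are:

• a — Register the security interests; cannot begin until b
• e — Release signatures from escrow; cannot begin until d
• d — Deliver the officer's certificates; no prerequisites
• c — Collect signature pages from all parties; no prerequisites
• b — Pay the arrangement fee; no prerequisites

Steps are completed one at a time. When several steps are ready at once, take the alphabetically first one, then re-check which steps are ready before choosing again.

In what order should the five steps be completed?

b, c and d have no prerequisites; b has the earlier label, so b is first.
a now also ready, so the ready set is {a, c, d}; a has the earlier label → a.
Now c and d have their prerequisites met. c has the earlier label, so c next.
Next only d has its prerequisites met → d.
That leaves e as the only ready step → e.

b a c d e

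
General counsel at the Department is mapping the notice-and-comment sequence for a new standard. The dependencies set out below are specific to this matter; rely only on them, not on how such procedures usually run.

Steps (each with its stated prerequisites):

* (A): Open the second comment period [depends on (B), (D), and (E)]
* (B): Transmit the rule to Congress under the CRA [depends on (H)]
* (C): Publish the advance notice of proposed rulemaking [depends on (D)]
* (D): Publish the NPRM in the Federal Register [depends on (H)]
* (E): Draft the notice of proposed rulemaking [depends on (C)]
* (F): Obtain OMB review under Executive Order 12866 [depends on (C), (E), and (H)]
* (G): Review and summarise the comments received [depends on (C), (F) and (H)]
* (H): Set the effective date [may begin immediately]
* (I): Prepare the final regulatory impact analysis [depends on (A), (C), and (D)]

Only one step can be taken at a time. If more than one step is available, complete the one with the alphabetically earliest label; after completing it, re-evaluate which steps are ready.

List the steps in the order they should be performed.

(H) (B) (D) (C) (E) (A) (F) (G) (I)

(H) is the only step with nothing outstanding, so it goes first.
Now (B) and (D) have their prerequisites met. (B) has the earlier label, so (B) next.
(D) needed (H), now all done → (D).
(C) is the only step now ready → (C).
(E) is the only step now ready → (E).
Ready: (A) and (F). (A) has the earlier label → (A).
Now (F) and (I) have their prerequisites met. (F) has the earlier label, so (F) next.
(G) now also ready, so the ready set is {(G), (I)}; (G) has the earlier label → (G).
That leaves (I) as the only ready step → (I).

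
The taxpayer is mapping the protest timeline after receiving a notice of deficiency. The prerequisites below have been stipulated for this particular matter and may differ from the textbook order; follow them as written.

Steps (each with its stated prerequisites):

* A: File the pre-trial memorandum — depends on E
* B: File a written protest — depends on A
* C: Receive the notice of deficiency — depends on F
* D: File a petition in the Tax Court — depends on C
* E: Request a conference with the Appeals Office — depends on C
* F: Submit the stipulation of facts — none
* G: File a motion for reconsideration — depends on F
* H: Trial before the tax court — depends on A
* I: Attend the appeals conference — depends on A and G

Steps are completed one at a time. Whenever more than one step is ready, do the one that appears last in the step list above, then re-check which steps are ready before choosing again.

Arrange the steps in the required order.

F is the only step with nothing outstanding, so it goes first.
G and C are both available; G is listed later → G.
C needed F, now all done → C.
E and D are both available; E is listed later → E.
A now also ready, so the ready set is {D, A}; D is listed later → D.
A is the only step now ready → A.
Ready: I, H and B. I is listed later → I.
Ready: H and B. H is listed later → H.
That leaves B as the only ready step → B.

F G C E D A I H B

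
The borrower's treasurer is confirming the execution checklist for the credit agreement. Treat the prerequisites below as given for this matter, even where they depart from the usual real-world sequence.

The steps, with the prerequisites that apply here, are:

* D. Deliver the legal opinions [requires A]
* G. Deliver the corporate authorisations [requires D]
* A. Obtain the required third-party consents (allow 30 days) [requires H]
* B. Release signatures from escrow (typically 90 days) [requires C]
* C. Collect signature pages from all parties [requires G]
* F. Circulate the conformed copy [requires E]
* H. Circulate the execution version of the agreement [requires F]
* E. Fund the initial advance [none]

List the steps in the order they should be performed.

E has no prerequisites → E first.
F needed E, now all done → F.
Next only H has its prerequisites met → H.
A needed H, now all done → A.
D needed A, now all done → D.
G is the only step now ready → G.
C needed G, now all done → C.
Next only B has its prerequisites met → B.

E F H A D G C B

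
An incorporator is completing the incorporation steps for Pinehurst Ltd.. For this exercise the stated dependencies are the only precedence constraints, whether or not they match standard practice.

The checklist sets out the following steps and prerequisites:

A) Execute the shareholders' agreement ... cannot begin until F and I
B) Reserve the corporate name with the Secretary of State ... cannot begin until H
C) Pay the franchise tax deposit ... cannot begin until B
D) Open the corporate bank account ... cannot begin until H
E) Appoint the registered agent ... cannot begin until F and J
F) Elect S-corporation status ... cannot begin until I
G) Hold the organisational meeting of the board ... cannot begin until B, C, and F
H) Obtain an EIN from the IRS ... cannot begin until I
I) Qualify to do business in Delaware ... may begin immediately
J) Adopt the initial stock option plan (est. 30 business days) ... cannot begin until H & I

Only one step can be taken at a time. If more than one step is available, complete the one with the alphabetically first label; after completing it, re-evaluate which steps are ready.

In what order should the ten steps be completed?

I is the only step with nothing outstanding, so it goes first.
Now F and H have their prerequisites met. F has the earlier label, so F next.
Now A and H have their prerequisites met. A has the earlier label, so A next.
That leaves H as the only ready step → H.
Now B, D and J have their prerequisites met. B has the earlier label, so B next.
Ready: C, D and J. C has the earlier label → C.
Ready: D, G and J. D has the earlier label → D.
Ready: G and J. G has the earlier label → G.
J needed H and I, now all done → J.
Next only E has its prerequisites met → E.

I F A H B C D G J E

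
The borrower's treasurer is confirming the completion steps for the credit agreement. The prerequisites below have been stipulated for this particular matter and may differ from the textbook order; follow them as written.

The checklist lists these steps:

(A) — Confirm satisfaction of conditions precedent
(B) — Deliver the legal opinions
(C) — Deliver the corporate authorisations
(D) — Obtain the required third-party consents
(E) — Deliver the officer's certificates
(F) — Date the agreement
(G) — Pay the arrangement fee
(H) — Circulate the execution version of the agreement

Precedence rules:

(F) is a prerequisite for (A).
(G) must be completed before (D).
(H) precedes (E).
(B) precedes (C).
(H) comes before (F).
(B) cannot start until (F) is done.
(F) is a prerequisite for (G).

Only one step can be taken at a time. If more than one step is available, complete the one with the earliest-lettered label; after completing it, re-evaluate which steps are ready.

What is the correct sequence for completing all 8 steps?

Only (H) has no prerequisites, so it is first.
Ready: (E) and (F). (E) has the earlier label → (E).
Next only (F) has its prerequisites met → (F).
Now (A), (B) and (G) have their prerequisites met. (A) has the earlier label, so (A) next.
Now (B) and (G) have their prerequisites met. (B) has the earlier label, so (B) next.
Ready: (C) and (G). (C) has the earlier label → (C).
(G) is the only step now ready → (G).
That leaves (D) as the only ready step → (D).

(H), (E), (F), (A), (B), (C), (G), (D)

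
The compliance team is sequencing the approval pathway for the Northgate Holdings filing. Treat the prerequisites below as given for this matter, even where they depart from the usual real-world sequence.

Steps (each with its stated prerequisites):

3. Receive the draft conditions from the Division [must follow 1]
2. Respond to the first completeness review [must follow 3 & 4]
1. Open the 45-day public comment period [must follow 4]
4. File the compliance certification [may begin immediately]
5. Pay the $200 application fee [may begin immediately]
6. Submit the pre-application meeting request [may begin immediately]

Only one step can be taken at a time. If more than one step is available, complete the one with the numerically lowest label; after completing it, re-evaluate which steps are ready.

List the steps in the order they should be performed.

4, 1, 3, 2, 5, 6

Nothing is required for 4, 5 and 6. 4 has the earlier label → 4 first.
1, 5 and 6 are all available; 1 has the earlier label → 1.
Ready: 3, 5 and 6. 3 has the earlier label → 3.
2 now also ready, so the ready set is {2, 5, 6}; 2 has the earlier label → 2.
5 and 6 are both available; 5 has the earlier label → 5.
6 is the only step now ready → 6.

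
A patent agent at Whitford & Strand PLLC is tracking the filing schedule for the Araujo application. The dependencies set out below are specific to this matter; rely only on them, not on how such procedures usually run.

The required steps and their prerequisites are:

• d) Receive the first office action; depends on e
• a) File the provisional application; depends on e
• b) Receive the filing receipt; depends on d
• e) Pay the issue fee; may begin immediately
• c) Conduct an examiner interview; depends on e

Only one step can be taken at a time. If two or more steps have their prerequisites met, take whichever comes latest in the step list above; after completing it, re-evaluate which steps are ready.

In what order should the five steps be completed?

e, c, a, d, b

e has no prerequisites → e first.
Ready: c, a and d. c is listed later → c.
Now a and d have their prerequisites met. a is listed later, so a next.
Next only d has its prerequisites met → d.
That leaves b as the only ready step → b.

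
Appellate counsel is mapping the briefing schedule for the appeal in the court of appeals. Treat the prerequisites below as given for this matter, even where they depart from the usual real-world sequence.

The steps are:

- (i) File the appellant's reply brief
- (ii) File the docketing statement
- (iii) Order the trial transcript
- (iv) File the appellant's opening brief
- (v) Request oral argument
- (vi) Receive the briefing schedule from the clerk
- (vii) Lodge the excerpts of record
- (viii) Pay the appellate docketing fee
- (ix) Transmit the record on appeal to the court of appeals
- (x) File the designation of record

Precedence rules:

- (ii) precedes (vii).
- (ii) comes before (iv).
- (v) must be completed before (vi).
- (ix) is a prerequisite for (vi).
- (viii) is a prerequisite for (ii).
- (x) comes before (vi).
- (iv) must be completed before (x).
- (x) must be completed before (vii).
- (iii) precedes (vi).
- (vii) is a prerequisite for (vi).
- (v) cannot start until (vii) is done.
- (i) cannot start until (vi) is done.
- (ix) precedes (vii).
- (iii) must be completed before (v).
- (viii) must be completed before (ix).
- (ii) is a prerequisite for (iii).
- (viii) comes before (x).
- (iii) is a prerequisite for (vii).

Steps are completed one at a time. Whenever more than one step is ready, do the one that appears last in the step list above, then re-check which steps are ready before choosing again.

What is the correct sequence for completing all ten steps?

(viii) (ix) (ii) (iv) (x) (iii) (vii) (v) (vi) (i)

(viii) is the only step with nothing outstanding, so it goes first.
(ix) and (ii) are both available; (ix) is listed later → (ix).
Next only (ii) has its prerequisites met → (ii).
Ready: (iv) and (iii). (iv) is listed later → (iv).
Ready: (x) and (iii). (x) is listed later → (x).
(iii) needed (ii), now all done → (iii).
Next only (vii) has its prerequisites met → (vii).
(v) needed (vii) and (iii), now all done → (v).
That leaves (vi) as the only ready step → (vi).
That leaves (i) as the only ready step → (i).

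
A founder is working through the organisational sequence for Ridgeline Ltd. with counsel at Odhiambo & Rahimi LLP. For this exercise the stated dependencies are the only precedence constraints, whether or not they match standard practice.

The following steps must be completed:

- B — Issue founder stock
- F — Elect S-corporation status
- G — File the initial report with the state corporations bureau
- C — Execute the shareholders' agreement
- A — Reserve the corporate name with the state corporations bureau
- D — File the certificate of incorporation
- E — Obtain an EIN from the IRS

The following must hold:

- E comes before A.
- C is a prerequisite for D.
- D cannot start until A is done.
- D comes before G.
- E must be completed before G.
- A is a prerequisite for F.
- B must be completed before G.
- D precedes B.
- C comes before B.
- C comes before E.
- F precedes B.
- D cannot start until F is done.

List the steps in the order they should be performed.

C E A F D B G

Only C has no prerequisites, so it is first.
E is the only step now ready → E.
A needed E, now all done → A.
F needed A, now all done → F.
Next only D has its prerequisites met → D.
That leaves B as the only ready step → B.
That leaves G as the only ready step → G.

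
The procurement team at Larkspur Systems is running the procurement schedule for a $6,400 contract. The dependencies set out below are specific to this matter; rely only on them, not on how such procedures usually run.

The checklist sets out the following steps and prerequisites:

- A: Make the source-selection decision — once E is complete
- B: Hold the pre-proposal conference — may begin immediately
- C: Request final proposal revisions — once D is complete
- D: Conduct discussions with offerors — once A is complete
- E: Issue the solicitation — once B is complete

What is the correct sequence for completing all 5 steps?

B E A D C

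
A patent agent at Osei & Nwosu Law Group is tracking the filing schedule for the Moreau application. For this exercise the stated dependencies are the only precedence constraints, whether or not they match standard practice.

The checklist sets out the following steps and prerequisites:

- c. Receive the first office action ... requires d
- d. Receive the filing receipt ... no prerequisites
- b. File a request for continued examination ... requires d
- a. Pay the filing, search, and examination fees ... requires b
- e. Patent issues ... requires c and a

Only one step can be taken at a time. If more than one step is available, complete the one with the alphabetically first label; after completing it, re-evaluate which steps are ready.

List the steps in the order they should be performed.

d b a c e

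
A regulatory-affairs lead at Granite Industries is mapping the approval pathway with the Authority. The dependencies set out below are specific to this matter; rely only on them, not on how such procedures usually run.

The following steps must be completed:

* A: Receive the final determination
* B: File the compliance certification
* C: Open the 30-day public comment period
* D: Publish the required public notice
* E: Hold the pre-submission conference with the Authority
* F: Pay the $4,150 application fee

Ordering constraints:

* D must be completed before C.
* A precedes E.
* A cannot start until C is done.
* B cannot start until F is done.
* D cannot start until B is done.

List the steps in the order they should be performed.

F, B, D, C, A, E

F is the only step with nothing outstanding, so it goes first.
B needed F, now all done → B.
D is the only step now ready → D.
C is the only step now ready → C.
Next only A has its prerequisites met → A.
E needed A, now all done → E.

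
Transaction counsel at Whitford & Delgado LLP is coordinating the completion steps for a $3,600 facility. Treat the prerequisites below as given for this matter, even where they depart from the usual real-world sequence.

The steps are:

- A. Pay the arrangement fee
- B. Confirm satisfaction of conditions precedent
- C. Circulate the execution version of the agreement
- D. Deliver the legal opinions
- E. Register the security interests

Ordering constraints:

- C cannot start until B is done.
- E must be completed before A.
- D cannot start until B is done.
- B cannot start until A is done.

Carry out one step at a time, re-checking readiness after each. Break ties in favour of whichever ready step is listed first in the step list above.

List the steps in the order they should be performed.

Only E has no prerequisites, so it is first.
That leaves A as the only ready step → A.
B is the only step now ready → B.
Now C and D have their prerequisites met. C is listed earlier, so C next.
D needed B, now all done → D.

E → A → B → C → D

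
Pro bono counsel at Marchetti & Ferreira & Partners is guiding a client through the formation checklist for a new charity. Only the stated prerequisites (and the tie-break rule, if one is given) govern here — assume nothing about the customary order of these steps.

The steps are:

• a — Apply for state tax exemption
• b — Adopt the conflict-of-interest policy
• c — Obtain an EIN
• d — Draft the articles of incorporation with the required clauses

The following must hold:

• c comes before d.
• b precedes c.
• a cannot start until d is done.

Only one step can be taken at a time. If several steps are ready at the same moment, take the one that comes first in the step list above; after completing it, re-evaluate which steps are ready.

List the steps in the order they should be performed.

Only b has no prerequisites, so it is first.
c is the only step now ready → c.
d is the only step now ready → d.
a needed d, now all done → a.

b, c, d, a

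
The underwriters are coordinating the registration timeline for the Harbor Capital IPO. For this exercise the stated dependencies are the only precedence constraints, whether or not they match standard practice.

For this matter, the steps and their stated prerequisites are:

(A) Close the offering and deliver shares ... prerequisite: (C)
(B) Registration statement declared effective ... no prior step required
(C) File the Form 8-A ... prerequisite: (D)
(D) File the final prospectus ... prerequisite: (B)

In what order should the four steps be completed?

(B) has no prerequisites → (B) first.
That leaves (D) as the only ready step → (D).
(C) is the only step now ready → (C).
That leaves (A) as the only ready step → (A).

(B) → (D) → (C) → (A)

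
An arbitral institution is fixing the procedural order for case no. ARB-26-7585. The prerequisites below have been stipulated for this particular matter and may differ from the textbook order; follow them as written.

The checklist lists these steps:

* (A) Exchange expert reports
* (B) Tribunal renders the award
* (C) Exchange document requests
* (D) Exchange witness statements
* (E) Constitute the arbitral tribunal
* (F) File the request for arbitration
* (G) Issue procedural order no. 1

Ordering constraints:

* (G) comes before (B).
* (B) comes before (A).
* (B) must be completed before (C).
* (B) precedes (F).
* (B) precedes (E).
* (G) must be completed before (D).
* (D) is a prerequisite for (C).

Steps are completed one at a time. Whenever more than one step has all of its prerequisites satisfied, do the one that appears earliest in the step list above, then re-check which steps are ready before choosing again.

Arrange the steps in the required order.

(G) has no prerequisites → (G) first.
Ready: (B) and (D). (B) is listed earlier → (B).
(A), (E) and (F) now also ready, so the ready set is {(A), (D), (E), (F)}; (A) is listed earlier → (A).
Ready: (D), (E) and (F). (D) is listed earlier → (D).
Now (C), (E) and (F) have their prerequisites met. (C) is listed earlier, so (C) next.
(E) and (F) are both available; (E) is listed earlier → (E).
(F) needed (B), now all done → (F).

(G) → (B) → (A) → (D) → (C) → (E) → (F)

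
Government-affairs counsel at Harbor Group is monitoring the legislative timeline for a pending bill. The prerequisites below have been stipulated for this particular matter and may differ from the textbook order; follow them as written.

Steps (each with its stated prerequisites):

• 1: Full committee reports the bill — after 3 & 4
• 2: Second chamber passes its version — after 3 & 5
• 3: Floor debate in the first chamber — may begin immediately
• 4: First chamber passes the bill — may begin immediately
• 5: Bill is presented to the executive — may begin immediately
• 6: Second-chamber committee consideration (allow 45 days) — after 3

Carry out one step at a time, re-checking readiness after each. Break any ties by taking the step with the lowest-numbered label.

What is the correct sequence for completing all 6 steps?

3, 4 and 5 have no prerequisites; 3 has the earlier label, so 3 is first.
Ready: 4, 5 and 6. 4 has the earlier label → 4.
1 now also ready, so the ready set is {1, 5, 6}; 1 has the earlier label → 1.
Ready: 5 and 6. 5 has the earlier label → 5.
2 and 6 are both available; 2 has the earlier label → 2.
6 is the only step now ready → 6.

3, 4, 1, 5, 2, 6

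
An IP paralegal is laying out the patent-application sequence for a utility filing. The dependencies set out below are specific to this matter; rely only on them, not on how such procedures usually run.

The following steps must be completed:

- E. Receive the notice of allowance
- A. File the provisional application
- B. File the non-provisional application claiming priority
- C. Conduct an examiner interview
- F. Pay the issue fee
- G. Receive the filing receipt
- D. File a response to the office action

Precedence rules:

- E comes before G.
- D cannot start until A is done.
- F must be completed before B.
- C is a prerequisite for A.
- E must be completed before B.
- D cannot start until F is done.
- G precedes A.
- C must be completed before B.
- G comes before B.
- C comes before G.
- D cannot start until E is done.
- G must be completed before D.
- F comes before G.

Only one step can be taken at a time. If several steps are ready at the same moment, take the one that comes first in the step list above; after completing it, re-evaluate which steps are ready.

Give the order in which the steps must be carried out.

E C F G A B D

E, C and F have no prerequisites; E is listed earlier, so E is first.
Now C and F have their prerequisites met. C is listed earlier, so C next.
Next only F has its prerequisites met → F.
G is the only step now ready → G.
A and B are both available; A is listed earlier → A.
D now also ready, so the ready set is {B, D}; B is listed earlier → B.
That leaves D as the only ready step → D.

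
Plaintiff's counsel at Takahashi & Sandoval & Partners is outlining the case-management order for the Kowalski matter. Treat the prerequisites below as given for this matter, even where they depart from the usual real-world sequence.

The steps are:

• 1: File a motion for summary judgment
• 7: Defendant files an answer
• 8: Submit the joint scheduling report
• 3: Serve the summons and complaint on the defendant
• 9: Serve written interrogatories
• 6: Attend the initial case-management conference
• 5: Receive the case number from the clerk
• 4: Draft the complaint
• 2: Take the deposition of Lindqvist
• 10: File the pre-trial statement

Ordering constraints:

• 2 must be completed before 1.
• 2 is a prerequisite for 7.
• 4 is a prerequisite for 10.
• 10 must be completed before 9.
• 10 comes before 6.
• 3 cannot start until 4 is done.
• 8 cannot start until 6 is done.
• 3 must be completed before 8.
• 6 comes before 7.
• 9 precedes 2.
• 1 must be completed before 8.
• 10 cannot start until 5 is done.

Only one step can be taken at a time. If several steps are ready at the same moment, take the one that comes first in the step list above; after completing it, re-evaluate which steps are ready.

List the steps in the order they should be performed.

5 and 4 have no prerequisites; 5 is listed earlier, so 5 is first.
4 is the only step now ready → 4.
3 and 10 are both available; 3 is listed earlier → 3.
10 needed 5 and 4, now all done → 10.
Ready: 9 and 6. 9 is listed earlier → 9.
Now 6 and 2 have their prerequisites met. 6 is listed earlier, so 6 next.
2 is the only step now ready → 2.
1 and 7 are both available; 1 is listed earlier → 1.
8 now also ready, so the ready set is {7, 8}; 7 is listed earlier → 7.
8 is the only step now ready → 8.

5 4 3 10 9 6 2 1 7 8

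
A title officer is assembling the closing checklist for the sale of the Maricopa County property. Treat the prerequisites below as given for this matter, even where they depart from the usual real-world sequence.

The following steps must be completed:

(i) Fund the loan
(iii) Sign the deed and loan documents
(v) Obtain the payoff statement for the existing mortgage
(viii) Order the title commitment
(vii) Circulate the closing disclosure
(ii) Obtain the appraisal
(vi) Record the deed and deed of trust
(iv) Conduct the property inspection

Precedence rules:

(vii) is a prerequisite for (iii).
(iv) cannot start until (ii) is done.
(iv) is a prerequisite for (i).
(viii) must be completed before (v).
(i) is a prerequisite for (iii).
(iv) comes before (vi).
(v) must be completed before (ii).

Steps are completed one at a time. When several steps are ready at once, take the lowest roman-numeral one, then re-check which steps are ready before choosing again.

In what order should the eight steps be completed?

(vii) and (viii) have no prerequisites; (vii) has the earlier label, so (vii) is first.
Next only (viii) has its prerequisites met → (viii).
Next only (v) has its prerequisites met → (v).
That leaves (ii) as the only ready step → (ii).
(iv) is the only step now ready → (iv).
Now (i) and (vi) have their prerequisites met. (i) has the earlier label, so (i) next.
(iii) now also ready, so the ready set is {(iii), (vi)}; (iii) has the earlier label → (iii).
(vi) is the only step now ready → (vi).

(vii), (viii), (v), (ii), (iv), (i), (iii), (vi)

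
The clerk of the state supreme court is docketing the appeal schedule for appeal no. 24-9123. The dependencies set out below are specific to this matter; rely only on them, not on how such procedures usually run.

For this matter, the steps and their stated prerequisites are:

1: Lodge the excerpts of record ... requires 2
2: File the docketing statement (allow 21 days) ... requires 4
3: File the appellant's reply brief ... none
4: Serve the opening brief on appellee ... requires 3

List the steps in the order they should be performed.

3 has no prerequisites → 3 first.
That leaves 4 as the only ready step → 4.
2 needed 4, now all done → 2.
That leaves 1 as the only ready step → 1.

3, 4, 2, 1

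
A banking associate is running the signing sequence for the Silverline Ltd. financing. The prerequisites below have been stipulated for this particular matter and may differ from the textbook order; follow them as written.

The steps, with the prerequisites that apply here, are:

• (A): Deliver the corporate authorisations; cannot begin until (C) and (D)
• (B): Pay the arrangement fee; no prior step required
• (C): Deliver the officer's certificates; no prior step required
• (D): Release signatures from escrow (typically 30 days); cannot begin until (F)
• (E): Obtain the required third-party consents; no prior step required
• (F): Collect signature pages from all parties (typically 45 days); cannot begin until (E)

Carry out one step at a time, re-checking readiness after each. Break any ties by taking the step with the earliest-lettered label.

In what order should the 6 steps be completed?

(B), (C), (E), (F), (D), (A)

(B), (C) and (E) have no prerequisites; (B) has the earlier label, so (B) is first.
Now (C) and (E) have their prerequisites met. (C) has the earlier label, so (C) next.
(E) is the only step now ready → (E).
Next only (F) has its prerequisites met → (F).
That leaves (D) as the only ready step → (D).
(A) is the only step now ready → (A).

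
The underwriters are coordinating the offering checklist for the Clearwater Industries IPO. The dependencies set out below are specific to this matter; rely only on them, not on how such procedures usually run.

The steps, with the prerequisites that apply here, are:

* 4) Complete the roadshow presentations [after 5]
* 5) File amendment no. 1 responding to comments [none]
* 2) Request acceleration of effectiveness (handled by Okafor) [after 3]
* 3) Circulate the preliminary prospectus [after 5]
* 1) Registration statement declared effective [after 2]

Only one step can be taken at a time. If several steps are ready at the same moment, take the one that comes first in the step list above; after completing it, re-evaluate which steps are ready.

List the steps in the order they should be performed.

5, 4, 3, 2, 1

5 is the only step with nothing outstanding, so it goes first.
4 and 3 are both available; 4 is listed earlier → 4.
Next only 3 has its prerequisites met → 3.
2 is the only step now ready → 2.
Next only 1 has its prerequisites met → 1.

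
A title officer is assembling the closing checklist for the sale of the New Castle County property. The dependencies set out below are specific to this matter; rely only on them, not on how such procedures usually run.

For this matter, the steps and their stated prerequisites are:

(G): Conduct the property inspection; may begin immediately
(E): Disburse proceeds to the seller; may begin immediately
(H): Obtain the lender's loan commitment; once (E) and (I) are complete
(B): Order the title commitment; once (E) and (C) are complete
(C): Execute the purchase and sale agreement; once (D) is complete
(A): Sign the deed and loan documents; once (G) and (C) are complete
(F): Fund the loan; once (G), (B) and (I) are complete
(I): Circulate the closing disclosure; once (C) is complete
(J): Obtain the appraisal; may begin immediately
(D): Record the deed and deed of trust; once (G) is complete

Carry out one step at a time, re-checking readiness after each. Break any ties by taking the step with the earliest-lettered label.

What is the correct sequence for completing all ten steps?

(E) → (G) → (D) → (C) → (A) → (B) → (I) → (F) → (H) → (J)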